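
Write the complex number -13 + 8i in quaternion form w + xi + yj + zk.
-13 + 8i + 0j + 0k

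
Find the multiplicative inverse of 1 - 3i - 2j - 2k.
0.0556 + 0.1667i + 0.1111j + 0.1111k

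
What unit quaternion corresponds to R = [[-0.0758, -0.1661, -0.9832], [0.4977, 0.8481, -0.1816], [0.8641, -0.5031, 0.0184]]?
0.6691 - 0.1201i - 0.6902j + 0.248k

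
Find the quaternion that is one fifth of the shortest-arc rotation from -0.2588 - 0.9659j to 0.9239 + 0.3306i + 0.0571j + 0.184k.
-0.4737 - 0.0871i - 0.875j - 0.0485k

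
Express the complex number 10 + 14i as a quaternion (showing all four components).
10 + 14i + 0j + 0k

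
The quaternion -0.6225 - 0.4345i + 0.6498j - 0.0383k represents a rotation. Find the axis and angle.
axis = (-0.5552, 0.8303, -0.0489), θ = 257°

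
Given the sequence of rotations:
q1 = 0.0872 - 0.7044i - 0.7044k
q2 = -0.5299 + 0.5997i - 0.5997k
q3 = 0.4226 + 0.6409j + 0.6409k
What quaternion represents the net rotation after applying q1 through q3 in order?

q2 · q1 = -0.0462 + 0.4256i + 0.8449j + 0.321k
q3 · q2 · q1 = -0.7667 - 0.1559i + 0.6002j - 0.1667k
-0.7667 - 0.1559i + 0.6002j - 0.1667k


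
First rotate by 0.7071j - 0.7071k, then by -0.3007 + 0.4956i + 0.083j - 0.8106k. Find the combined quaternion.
-0.6319 + 0.5145i + 0.1378j + 0.5631k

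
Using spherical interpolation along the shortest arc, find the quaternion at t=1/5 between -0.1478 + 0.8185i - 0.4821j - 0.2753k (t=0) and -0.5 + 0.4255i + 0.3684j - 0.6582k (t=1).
-0.2524 + 0.8167i - 0.3276j - 0.4024k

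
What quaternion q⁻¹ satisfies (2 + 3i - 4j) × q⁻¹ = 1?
0.069 - 0.1034i + 0.1379j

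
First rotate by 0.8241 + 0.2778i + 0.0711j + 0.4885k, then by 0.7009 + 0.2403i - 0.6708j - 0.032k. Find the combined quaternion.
0.5742 + 0.0673i - 0.6292j + 0.5195k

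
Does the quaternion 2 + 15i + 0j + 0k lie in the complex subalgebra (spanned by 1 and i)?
Yes. The quaternion 2 + 15i has j- and k-coefficients y = z = 0, so it lies in the complex subalgebra spanned by 1 and i.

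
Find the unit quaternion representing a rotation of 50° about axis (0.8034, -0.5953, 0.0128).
0.9063 + 0.3395i - 0.2516j + 0.0054k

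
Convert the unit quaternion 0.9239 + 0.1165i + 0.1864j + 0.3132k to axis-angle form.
axis = (0.3045, 0.4871, 0.8185), θ = π/4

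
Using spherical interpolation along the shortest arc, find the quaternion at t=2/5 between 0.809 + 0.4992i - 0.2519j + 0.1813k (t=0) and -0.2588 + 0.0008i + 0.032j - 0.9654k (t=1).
0.6937 + 0.3495i - 0.1922j + 0.5997k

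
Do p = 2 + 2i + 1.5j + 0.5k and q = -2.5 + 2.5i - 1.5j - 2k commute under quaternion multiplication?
No: pq = -6.75 - 2.25i - 1.5j - 12k ≠ -6.75 + 2.25i - 12j + 1.5k = qp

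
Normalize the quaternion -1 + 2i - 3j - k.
-0.2582 + 0.5164i - 0.7746j - 0.2582k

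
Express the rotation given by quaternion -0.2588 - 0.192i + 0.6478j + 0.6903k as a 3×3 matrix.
[[-0.7923, 0.1085, -0.6004], [-0.6061, -0.0268, 0.795], [0.0702, 0.9937, 0.087]]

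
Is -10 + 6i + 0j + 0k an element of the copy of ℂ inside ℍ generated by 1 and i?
Yes. The quaternion -10 + 6i has j- and k-coefficients y = z = 0, so it lies in the complex subalgebra spanned by 1 and i.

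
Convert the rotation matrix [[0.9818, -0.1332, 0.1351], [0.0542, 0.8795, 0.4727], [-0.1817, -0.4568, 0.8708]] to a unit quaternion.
0.9659 - 0.2406i + 0.082j + 0.0485k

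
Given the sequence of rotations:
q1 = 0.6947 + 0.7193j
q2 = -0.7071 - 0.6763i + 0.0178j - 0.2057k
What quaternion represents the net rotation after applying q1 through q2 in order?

q2 · q1 = -0.504 - 0.3219i - 0.4963j - 0.6294k
-0.504 - 0.3219i - 0.4963j - 0.6294k


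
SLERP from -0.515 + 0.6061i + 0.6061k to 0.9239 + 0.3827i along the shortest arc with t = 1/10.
-0.6192 + 0.5286i + 0.5807k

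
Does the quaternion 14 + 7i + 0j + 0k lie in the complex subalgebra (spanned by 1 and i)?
Yes. The quaternion 14 + 7i has j- and k-coefficients y = z = 0, so it lies in the complex subalgebra spanned by 1 and i.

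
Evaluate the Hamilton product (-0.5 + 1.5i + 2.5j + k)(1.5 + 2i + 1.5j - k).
-6.5 - 2.75i + 6.5j - 0.75k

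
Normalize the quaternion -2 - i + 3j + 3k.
-0.417 - 0.2085i + 0.6255j + 0.6255k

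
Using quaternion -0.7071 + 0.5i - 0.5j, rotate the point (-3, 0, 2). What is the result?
(-0.086, 2.914, 2.121)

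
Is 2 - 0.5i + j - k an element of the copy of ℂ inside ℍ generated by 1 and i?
No. The quaternion 2 - 0.5i + j - k has j-coefficient y = 1 and k-coefficient z = -1, not both zero, so it does not lie in the complex subalgebra spanned by 1 and i.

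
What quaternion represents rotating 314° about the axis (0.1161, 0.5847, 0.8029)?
-0.9205 + 0.0454i + 0.2285j + 0.3137k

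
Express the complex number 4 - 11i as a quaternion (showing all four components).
4 - 11i + 0j + 0k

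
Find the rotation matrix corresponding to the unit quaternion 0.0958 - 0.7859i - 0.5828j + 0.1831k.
[[0.2536, 0.881, -0.3995], [0.9511, -0.3023, -0.0628], [-0.1761, -0.364, -0.9146]]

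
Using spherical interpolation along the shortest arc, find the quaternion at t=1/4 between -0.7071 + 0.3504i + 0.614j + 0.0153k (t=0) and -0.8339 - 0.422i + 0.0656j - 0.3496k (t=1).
-0.8317 + 0.1601i + 0.5235j - 0.0929k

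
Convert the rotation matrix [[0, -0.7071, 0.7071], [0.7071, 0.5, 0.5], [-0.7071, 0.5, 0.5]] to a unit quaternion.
0.7071 + 0.5j + 0.5k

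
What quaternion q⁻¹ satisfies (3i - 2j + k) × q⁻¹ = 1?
-0.2143i + 0.1429j - 0.0714k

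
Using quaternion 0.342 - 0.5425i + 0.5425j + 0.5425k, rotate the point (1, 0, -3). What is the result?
(0.475, -3.097, -0.428)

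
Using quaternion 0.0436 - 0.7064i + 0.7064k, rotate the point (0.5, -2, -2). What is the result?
(2.12, 1.9, -0.38)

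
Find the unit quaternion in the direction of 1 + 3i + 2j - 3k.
0.2085 + 0.6255i + 0.417j - 0.6255k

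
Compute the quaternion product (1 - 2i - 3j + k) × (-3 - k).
-2 + 9i + 7j - 4k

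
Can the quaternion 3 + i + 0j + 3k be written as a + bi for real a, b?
No. The quaternion 3 + i + 3k has j-coefficient y = 0 and k-coefficient z = 3, not both zero, so it does not lie in the complex subalgebra spanned by 1 and i.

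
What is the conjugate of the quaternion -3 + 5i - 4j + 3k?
-3 - 5i + 4j - 3k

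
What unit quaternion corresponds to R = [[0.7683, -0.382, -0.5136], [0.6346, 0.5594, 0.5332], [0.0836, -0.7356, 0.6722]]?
0.866 - 0.3663i - 0.1724j + 0.2935k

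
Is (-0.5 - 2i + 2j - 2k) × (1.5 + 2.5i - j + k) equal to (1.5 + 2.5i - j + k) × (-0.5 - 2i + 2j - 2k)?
No: pq = 8.25 - 4.25i + 0.5j - 6.5k ≠ 8.25 - 4.25i + 6.5j - 0.5k = qp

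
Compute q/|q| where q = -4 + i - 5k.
-0.6172 + 0.1543i - 0.7715k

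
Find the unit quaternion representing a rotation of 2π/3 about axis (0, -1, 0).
0.5 - 0.866j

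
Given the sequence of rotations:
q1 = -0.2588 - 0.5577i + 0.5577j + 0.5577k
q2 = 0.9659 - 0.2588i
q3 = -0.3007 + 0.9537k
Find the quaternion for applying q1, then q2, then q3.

q2 · q1 = -0.3943 - 0.4717i + 0.683j + 0.3943k
q3 · q2 · q1 = -0.2575 - 0.5095i - 0.6552j - 0.4946k
-0.2575 - 0.5095i - 0.6552j - 0.4946k


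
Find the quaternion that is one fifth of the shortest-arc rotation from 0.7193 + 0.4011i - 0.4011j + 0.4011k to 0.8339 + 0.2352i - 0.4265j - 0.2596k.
0.7743 + 0.3819i - 0.4234j + 0.2746k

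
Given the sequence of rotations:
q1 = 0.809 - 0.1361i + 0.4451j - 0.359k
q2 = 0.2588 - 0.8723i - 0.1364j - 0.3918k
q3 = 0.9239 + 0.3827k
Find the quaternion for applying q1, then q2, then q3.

q2 · q1 = 0.0107 - 0.5176i - 0.255j - 0.8167k
q3 · q2 · q1 = 0.3224 - 0.3806i - 0.4337j - 0.7505k
0.3224 - 0.3806i - 0.4337j - 0.7505k


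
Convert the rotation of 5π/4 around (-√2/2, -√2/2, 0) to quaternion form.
-0.3827 - 0.6533i - 0.6533j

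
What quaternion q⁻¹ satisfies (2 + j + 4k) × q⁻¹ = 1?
0.0952 - 0.0476j - 0.1905k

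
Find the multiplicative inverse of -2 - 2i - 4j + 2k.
-0.0714 + 0.0714i + 0.1429j - 0.0714k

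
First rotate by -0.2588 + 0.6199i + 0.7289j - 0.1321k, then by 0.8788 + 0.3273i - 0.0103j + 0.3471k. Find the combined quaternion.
-0.377 + 0.2084i + 0.9016j + 0.039k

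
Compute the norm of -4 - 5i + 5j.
√66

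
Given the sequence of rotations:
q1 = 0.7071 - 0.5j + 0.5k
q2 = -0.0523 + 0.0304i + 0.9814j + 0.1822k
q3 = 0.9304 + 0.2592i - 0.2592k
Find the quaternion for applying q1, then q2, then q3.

q2 · q1 = 0.3626 + 0.6033i + 0.7049j + 0.0875k
q3 · q2 · q1 = 0.2037 + 0.838i + 0.4768j + 0.1701k
0.2037 + 0.838i + 0.4768j + 0.1701k


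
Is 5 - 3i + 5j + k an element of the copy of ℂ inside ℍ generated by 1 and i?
No. The quaternion 5 - 3i + 5j + k has j-coefficient y = 5 and k-coefficient z = 1, not both zero, so it does not lie in the complex subalgebra spanned by 1 and i.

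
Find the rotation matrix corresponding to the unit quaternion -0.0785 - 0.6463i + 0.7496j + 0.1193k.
[[-0.1523, -0.9502, -0.2719], [-0.9877, 0.1361, 0.0774], [-0.0365, 0.2803, -0.9592]]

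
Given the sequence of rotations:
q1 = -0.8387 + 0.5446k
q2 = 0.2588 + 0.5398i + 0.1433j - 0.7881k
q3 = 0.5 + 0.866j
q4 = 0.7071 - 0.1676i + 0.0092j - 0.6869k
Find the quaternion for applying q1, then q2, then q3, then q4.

q2 · q1 = 0.2121 - 0.3747i - 0.4142j + 0.8019k
q3 · q2 · q1 = 0.4647 + 0.5071i - 0.0234j + 0.7254k
q4 · q3 · q2 · q1 = 0.9121 + 0.2713i - 0.239j + 0.193k
0.9121 + 0.2713i - 0.239j + 0.193k


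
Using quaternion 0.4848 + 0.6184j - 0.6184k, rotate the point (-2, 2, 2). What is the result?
(3.458, 0.14, 0.14)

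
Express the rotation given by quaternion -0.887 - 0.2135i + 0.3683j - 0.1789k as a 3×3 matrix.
[[0.6647, -0.4746, -0.577], [0.1601, 0.8448, -0.5105], [0.7298, 0.247, 0.6375]]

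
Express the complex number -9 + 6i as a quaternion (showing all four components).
-9 + 6i + 0j + 0k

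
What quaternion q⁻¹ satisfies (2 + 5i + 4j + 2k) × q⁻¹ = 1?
0.0408 - 0.102i - 0.0816j - 0.0408k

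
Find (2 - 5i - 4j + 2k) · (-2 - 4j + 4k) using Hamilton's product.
-28 + 2i + 20j + 24k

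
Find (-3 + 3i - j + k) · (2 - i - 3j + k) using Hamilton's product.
-7 + 11i + 3j - 11k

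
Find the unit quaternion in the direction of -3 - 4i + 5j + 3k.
-0.3906 - 0.5208i + 0.6509j + 0.3906k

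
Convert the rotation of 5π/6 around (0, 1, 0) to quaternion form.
0.2588 + 0.9659j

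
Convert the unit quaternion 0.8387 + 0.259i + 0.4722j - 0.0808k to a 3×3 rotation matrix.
[[0.541, 0.3801, 0.7502], [0.1091, 0.8528, -0.5108], [-0.8339, 0.3581, 0.4199]]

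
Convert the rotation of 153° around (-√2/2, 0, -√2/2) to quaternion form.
0.2334 - 0.6876i - 0.6876k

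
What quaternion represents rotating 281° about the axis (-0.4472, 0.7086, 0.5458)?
-0.7716 - 0.2845i + 0.4507j + 0.3472k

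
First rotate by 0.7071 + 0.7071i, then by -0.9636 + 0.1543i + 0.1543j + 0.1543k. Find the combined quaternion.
-0.7905 - 0.5723i + 0.2182j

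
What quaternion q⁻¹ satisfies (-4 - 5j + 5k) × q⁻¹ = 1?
-0.0606 + 0.0758j - 0.0758k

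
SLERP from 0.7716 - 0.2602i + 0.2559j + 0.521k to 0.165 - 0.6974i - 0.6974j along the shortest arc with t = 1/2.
0.6229 - 0.6369i - 0.2936j + 0.3465k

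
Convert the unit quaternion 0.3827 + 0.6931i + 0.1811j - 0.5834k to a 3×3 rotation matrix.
[[0.2537, 0.6976, -0.6701], [-0.1955, -0.6415, -0.7418], [-0.9473, 0.3192, -0.0264]]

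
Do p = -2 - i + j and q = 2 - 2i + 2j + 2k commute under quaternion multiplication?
No: pq = -8 + 4i - 4k ≠ -8 - 4j - 4k = qp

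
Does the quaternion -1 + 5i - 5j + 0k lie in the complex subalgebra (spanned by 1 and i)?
No. The quaternion -1 + 5i - 5j has j-coefficient y = -5 and k-coefficient z = 0, not both zero, so it does not lie in the complex subalgebra spanned by 1 and i.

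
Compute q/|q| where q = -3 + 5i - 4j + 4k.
-0.3693 + 0.6155i - 0.4924j + 0.4924k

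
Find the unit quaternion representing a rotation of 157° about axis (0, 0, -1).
0.1994 - 0.9799k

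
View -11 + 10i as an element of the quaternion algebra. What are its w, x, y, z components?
-11 + 10i + 0j + 0k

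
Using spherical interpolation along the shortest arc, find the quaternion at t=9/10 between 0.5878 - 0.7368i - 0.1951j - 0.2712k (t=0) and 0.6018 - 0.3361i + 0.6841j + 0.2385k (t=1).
0.6413 - 0.4096i + 0.6202j + 0.1906k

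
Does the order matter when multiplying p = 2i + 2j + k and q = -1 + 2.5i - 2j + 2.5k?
Yes: pq = -3.5 + 5i - 4.5j - 10k ≠ -3.5 - 9i + 0.5j + 8k = qp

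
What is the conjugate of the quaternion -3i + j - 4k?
3i - j + 4k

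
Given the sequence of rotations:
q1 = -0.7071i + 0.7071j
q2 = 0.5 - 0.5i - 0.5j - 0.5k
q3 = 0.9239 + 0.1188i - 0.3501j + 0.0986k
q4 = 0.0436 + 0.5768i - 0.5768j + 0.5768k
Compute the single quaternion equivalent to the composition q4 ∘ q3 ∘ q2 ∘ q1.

q2 · q1 = 0.7071j - 0.7071k
q3 · q2 · q1 = 0.3173 + 0.1778i + 0.7373j - 0.5693k
q4 · q3 · q2 · q1 = 0.6649 + 0.0939i + 0.2801j + 0.686k
0.6649 + 0.0939i + 0.2801j + 0.686k


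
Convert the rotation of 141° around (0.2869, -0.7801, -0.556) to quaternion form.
0.3338 + 0.2704i - 0.7354j - 0.5241k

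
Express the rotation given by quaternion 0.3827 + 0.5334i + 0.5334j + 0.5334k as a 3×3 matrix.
[[-0.1381, 0.1608, 0.9773], [0.9773, -0.1381, 0.1608], [0.1608, 0.9773, -0.1381]]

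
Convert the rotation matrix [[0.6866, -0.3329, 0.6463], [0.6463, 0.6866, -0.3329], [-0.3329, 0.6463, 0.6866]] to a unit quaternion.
0.8746 + 0.2799i + 0.2799j + 0.2799k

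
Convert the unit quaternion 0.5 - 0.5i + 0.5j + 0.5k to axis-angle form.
axis = (-√3/3, √3/3, √3/3), θ = 2π/3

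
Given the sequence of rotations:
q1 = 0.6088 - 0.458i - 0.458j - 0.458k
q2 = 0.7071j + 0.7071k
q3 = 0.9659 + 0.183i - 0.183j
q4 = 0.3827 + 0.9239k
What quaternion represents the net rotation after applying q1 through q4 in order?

q2 · q1 = 0.6477 + 0.1066j + 0.7543k
q3 · q2 · q1 = 0.6451 - 0.0195i - 0.1536j + 0.7481k
q4 · q3 · q2 · q1 = -0.4443 + 0.1344i - 0.0768j + 0.8823k
-0.4443 + 0.1344i - 0.0768j + 0.8823k


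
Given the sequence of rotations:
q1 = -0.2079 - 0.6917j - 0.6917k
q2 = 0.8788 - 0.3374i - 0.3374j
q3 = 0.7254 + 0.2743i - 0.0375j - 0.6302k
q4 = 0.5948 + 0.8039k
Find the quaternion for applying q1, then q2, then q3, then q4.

q2 · q1 = -0.4161 + 0.3035i - 0.7711j - 0.3745k
q3 · q2 · q1 = -0.65 - 0.3659i - 0.6323j - 0.2096k
q4 · q3 · q2 · q1 = -0.2181 + 0.2907i - 0.6702j - 0.6472k
-0.2181 + 0.2907i - 0.6702j - 0.6472k


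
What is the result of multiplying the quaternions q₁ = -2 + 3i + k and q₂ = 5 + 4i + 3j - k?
-21 + 4i + j + 16k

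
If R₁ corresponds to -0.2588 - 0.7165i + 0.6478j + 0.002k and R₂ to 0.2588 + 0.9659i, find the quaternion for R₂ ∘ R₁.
0.6251 - 0.4354i + 0.1657j + 0.6262k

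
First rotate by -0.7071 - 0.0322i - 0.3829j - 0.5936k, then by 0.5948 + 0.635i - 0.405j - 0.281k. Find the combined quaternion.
-0.722 - 0.3353i + 0.4446j - 0.4106k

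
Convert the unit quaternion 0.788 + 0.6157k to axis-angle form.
axis = (0, 0, 1), θ = 76°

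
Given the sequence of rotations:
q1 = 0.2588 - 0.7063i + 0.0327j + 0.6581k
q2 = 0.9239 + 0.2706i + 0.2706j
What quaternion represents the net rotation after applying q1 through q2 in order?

q2 · q1 = 0.4214 - 0.4044i - 0.0778j + 0.808k
0.4214 - 0.4044i - 0.0778j + 0.808k


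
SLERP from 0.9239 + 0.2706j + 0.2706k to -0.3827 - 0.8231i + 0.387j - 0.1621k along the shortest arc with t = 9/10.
0.4875 + 0.7844i - 0.3329j + 0.1904k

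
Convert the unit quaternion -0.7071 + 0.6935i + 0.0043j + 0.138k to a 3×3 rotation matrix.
[[0.9619, 0.2011, 0.1853], [-0.1892, 0, 0.9819], [0.1975, -0.9796, 0.0381]]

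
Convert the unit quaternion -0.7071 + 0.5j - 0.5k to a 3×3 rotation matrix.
[[0, -0.7071, -0.7071], [0.7071, 0.5, -0.5], [0.7071, -0.5, 0.5]]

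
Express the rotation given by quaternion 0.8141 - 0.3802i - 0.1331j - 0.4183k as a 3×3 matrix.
[[0.6146, 0.7823, 0.1014], [-0.5799, 0.3609, 0.7304], [0.5348, -0.5077, 0.6755]]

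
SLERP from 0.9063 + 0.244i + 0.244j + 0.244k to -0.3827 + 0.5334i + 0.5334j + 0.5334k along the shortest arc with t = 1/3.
0.5854 + 0.4681i + 0.4681j + 0.4681k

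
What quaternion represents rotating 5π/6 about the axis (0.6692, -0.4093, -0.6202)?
0.2588 + 0.6464i - 0.3954j - 0.5991k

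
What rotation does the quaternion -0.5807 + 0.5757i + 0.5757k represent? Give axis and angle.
axis = (√2/2, 0, √2/2), θ = 251°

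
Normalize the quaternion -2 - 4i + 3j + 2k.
-0.3482 - 0.6963i + 0.5222j + 0.3482k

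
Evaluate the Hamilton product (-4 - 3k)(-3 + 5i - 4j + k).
15 - 32i + j + 5k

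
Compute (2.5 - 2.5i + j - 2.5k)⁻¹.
0.1266 + 0.1266i - 0.0506j + 0.1266k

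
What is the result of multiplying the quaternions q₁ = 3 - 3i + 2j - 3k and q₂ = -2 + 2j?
-10 + 12i + 2j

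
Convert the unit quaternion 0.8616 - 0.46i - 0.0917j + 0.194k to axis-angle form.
axis = (-0.9062, -0.1807, 0.3822), θ = 61°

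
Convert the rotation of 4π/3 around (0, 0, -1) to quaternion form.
-0.5 - 0.866k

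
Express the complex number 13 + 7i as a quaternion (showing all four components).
13 + 7i + 0j + 0k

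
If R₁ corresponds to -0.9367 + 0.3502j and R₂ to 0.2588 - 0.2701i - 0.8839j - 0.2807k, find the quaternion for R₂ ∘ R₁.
0.0671 + 0.3513i + 0.9186j + 0.1683k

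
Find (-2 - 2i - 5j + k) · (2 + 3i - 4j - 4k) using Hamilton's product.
-14 + 14i - 7j + 33k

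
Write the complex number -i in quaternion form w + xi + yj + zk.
0 - i + 0j + 0k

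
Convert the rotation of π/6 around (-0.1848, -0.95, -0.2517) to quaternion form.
0.9659 - 0.0478i - 0.2459j - 0.0651k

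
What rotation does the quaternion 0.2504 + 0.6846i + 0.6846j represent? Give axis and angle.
axis = (√2/2, √2/2, 0), θ = 151°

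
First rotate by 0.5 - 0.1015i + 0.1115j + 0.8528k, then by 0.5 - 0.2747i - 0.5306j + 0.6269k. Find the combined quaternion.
-0.2533 - 0.7105i - 0.0389j + 0.6554k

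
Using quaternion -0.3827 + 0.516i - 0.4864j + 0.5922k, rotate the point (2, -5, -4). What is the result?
(-4.039, -0.016, 5.356)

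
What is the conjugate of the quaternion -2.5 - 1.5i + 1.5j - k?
-2.5 + 1.5i - 1.5j + k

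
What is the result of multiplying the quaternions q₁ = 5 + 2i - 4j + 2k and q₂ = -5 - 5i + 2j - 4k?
1 - 23i + 28j - 46k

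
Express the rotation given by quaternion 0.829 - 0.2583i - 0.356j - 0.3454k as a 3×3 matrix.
[[0.5079, 0.7566, -0.4118], [-0.3888, 0.628, 0.6742], [0.7687, -0.1823, 0.6131]]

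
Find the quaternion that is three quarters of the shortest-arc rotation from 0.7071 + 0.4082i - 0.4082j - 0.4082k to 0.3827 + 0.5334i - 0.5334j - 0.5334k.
0.4714 + 0.5092i - 0.5092j - 0.5092k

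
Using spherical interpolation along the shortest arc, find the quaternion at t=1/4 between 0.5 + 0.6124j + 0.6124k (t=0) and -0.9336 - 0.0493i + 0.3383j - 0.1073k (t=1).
0.7248 + 0.0159i + 0.4099j + 0.5536k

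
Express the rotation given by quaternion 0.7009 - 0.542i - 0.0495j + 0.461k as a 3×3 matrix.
[[0.5701, -0.5926, -0.5691], [0.6999, -0.0126, 0.7141], [-0.4303, -0.8054, 0.4076]]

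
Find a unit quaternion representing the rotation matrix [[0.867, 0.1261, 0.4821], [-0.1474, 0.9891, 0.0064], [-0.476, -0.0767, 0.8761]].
0.9659 - 0.0215i + 0.248j - 0.0708k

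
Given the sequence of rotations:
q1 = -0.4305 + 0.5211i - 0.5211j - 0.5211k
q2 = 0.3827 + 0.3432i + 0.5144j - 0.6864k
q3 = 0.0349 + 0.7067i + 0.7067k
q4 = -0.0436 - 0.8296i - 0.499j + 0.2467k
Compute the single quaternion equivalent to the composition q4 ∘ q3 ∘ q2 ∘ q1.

q2 · q1 = -0.4332 - 0.5741i - 0.5997j - 0.3508k
q3 · q2 · q1 = 0.6385 + 0.0976i - 0.1787j - 0.7422k
q4 · q3 · q2 · q1 = 0.1471 - 0.1195i - 0.9025j + 0.3868k
0.1471 - 0.1195i - 0.9025j + 0.3868k


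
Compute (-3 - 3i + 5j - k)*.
-3 + 3i - 5j + k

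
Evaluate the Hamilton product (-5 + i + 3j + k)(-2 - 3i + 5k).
8 + 28i - 14j - 18k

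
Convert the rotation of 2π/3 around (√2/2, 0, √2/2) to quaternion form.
0.5 + 0.6124i + 0.6124k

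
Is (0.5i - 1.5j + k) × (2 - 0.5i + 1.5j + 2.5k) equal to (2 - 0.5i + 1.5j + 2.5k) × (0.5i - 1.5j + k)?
No: pq = -4.25i - 4.75j + 2k ≠ 6.25i - 1.25j + 2k = qp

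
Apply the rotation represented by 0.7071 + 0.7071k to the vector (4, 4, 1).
(-4, 4, 1)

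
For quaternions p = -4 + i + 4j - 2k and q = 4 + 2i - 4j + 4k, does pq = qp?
No: pq = 6 + 4i + 24j - 36k ≠ 6 - 12i + 40j - 12k = qp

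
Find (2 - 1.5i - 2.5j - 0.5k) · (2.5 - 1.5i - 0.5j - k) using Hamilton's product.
1 - 4.5i - 8j - 6.25k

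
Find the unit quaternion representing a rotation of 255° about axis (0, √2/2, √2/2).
-0.6088 + 0.561j + 0.561k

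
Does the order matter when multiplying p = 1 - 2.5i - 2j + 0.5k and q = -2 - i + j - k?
Yes: pq = -2 + 5.5i + 2j - 6.5k ≠ -2 + 2.5i + 8j + 2.5k = qp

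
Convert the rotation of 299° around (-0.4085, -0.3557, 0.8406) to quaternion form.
-0.8616 - 0.2073i - 0.1805j + 0.4266k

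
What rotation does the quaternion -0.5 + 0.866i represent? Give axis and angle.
axis = (1, 0, 0), θ = 4π/3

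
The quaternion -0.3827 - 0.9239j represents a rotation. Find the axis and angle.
axis = (0, -1, 0), θ = 5π/4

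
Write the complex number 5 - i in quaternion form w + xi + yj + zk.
5 - i + 0j + 0k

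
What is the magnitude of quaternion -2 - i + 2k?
3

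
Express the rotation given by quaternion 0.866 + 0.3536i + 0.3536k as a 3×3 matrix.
[[0.7499, -0.6124, 0.2501], [0.6124, 0.4999, -0.6124], [0.2501, 0.6124, 0.7499]]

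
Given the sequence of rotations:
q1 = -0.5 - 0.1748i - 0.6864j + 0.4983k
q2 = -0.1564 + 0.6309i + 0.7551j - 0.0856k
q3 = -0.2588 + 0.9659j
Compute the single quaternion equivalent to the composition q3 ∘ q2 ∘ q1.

q2 · q1 = 0.7494 + 0.0294i - 0.5696j - 0.3362k
q3 · q2 · q1 = 0.3562 - 0.3323i + 0.8713j + 0.0586k
0.3562 - 0.3323i + 0.8713j + 0.0586k


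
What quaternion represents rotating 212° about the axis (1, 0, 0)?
-0.2756 + 0.9613i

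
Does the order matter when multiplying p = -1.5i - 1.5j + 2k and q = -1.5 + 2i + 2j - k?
Yes: pq = 8 - 0.25i + 4.75j - 3k ≠ 8 + 4.75i - 0.25j - 3k = qp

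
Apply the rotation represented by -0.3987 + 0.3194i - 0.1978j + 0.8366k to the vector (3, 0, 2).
(-0.05, -2.533, 2.566)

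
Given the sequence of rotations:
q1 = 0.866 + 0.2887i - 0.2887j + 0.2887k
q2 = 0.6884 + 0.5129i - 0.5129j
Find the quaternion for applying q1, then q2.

q2 · q1 = 0.3 + 0.4948i - 0.791j + 0.1987k
0.3 + 0.4948i - 0.791j + 0.1987k


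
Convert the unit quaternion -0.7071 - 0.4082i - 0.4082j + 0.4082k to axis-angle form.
axis = (-√3/3, -√3/3, √3/3), θ = 3π/2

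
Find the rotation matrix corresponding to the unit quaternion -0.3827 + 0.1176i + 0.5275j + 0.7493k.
[[-0.6794, 0.6976, -0.2275], [-0.4494, -0.1506, 0.8805], [0.58, 0.7005, 0.4158]]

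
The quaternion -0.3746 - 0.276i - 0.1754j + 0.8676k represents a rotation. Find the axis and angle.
axis = (-0.2977, -0.1892, 0.9357), θ = 224°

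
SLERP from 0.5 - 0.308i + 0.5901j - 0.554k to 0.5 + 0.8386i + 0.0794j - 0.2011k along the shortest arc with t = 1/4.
0.6183 + 0.0223i + 0.5501j - 0.5609k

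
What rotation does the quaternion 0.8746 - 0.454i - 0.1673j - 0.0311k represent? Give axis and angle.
axis = (-0.9364, -0.3451, -0.0641), θ = 58°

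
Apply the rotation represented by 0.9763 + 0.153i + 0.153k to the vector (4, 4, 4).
(2.805, 3.625, 5.195)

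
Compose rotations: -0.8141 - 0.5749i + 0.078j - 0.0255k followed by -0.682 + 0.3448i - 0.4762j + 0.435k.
0.8017 + 0.0896i + 0.0932j - 0.5836k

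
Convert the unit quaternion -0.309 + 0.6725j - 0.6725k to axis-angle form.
axis = (0, √2/2, -√2/2), θ = 216°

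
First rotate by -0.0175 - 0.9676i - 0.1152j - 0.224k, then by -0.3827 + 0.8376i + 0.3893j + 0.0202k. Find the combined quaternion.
0.8665 + 0.2708i + 0.2054j + 0.3656k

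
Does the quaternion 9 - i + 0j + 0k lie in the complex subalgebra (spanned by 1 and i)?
Yes. The quaternion 9 - i has j- and k-coefficients y = z = 0, so it lies in the complex subalgebra spanned by 1 and i.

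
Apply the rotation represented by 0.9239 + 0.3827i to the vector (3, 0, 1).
(3, -0.707, 0.707)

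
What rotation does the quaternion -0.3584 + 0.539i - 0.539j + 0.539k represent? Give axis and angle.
axis = (√3/3, -√3/3, √3/3), θ = 222°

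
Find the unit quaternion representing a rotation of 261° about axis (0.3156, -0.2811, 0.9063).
-0.6494 + 0.24i - 0.2138j + 0.6892k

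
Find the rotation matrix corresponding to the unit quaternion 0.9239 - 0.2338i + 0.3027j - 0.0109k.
[[0.8165, -0.1214, 0.5644], [-0.1617, 0.8904, 0.4254], [-0.5542, -0.4386, 0.7074]]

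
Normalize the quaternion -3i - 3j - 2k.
-0.6396i - 0.6396j - 0.4264k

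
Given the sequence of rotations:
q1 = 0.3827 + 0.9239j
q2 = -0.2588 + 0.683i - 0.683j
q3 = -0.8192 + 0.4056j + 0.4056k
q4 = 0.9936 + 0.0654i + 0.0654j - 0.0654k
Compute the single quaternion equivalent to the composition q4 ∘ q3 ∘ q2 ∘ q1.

q2 · q1 = 0.532 + 0.2614i - 0.5005j + 0.631k
q3 · q2 · q1 = -0.4887 + 0.2448i + 0.7318j - 0.4072k
q4 · q3 · q2 · q1 = -0.5761 + 0.2325i + 0.7058j - 0.3408k
-0.5761 + 0.2325i + 0.7058j - 0.3408k


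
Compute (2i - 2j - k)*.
-2i + 2j + k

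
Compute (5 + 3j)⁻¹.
0.1471 - 0.0882j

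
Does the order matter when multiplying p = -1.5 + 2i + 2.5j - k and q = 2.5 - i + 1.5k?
Yes: pq = -0.25 + 10.25i + 4.25j - 2.25k ≠ -0.25 + 2.75i + 8.25j - 7.25k = qp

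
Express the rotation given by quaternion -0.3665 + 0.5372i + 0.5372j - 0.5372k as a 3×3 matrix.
[[-0.1543, 0.1834, -0.9709], [0.9709, -0.1543, -0.1834], [-0.1834, -0.9709, -0.1543]]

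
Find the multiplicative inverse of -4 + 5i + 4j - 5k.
-0.0488 - 0.061i - 0.0488j + 0.061k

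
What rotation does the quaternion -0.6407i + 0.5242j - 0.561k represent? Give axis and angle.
axis = (-0.6407, 0.5242, -0.561), θ = π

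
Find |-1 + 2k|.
√5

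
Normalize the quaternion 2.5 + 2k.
0.7809 + 0.6247k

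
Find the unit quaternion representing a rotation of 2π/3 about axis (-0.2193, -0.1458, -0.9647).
0.5 - 0.1899i - 0.1263j - 0.8355k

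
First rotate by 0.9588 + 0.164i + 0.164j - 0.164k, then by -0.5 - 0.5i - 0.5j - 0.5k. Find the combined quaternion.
-0.3974 - 0.3974i - 0.7254j - 0.3974k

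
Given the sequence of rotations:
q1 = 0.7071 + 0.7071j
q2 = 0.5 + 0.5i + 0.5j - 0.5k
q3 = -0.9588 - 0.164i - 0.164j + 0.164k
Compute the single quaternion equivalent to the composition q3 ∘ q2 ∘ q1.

q2 · q1 = 0.7071i + 0.7071j
q3 · q2 · q1 = 0.2319 - 0.7939i - 0.562j
0.2319 - 0.7939i - 0.562j


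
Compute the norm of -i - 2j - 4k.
√21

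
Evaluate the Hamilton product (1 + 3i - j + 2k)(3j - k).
5 - 5i + 6j + 8k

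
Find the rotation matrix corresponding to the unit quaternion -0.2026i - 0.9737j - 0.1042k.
[[-0.9179, 0.3945, 0.0422], [0.3945, 0.8962, 0.2029], [0.0422, 0.2029, -0.9783]]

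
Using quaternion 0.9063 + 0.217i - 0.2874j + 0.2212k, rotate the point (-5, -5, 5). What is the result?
(-3.181, -8.023, -0.713)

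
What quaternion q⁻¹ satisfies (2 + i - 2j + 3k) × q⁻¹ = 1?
0.1111 - 0.0556i + 0.1111j - 0.1667k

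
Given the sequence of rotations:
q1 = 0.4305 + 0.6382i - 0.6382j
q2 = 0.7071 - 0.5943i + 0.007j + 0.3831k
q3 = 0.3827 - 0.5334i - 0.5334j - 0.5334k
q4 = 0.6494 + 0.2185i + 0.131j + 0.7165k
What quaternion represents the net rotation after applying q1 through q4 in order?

q2 · q1 = 0.6882 + 0.4399i - 0.2038j + 0.5397k
q3 · q2 · q1 = 0.6772 - 0.5953i - 0.3918j + 0.1828k
q4 · q3 · q2 · q1 = 0.4902 + 0.0661i - 0.6322j + 0.5963k
0.4902 + 0.0661i - 0.6322j + 0.5963k


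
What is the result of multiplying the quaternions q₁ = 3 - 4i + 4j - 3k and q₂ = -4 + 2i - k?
-7 + 18i - 26j + k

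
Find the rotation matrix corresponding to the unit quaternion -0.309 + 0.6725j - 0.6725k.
[[-0.809, -0.4156, -0.4156], [0.4156, 0.0955, -0.9045], [0.4156, -0.9045, 0.0955]]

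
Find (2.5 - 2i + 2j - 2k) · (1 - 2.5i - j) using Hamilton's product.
-0.5 - 10.25i + 4.5j + 5k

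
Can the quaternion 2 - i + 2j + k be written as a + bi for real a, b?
No. The quaternion 2 - i + 2j + k has j-coefficient y = 2 and k-coefficient z = 1, not both zero, so it does not lie in the complex subalgebra spanned by 1 and i.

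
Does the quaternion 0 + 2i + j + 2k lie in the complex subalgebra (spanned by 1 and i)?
No. The quaternion 2i + j + 2k has j-coefficient y = 1 and k-coefficient z = 2, not both zero, so it does not lie in the complex subalgebra spanned by 1 and i.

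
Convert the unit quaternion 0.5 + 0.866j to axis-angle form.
axis = (0, 1, 0), θ = 2π/3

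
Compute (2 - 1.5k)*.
2 + 1.5k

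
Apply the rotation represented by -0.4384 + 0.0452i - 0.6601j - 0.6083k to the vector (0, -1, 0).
(0.593, -0.256, -0.763)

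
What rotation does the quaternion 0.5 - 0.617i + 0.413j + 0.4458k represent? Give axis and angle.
axis = (-0.7125, 0.4769, 0.5148), θ = 2π/3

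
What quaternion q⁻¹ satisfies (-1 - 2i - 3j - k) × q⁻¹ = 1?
-0.0667 + 0.1333i + 0.2j + 0.0667k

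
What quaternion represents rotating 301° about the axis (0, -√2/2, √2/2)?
-0.8704 - 0.3482j + 0.3482k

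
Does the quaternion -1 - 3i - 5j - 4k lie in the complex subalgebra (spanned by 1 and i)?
No. The quaternion -1 - 3i - 5j - 4k has j-coefficient y = -5 and k-coefficient z = -4, not both zero, so it does not lie in the complex subalgebra spanned by 1 and i.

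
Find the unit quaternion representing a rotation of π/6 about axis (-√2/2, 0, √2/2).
0.9659 - 0.183i + 0.183k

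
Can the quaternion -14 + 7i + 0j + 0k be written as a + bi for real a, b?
Yes. The quaternion -14 + 7i has j- and k-coefficients y = z = 0, so it lies in the complex subalgebra spanned by 1 and i.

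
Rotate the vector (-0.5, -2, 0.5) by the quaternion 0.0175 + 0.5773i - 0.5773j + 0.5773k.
(1.863, 0.646, 0.783)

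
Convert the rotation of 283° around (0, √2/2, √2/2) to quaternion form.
-0.7826 + 0.4402j + 0.4402k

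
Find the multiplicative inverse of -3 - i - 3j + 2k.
-0.1304 + 0.0435i + 0.1304j - 0.087k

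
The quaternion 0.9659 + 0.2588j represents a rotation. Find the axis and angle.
axis = (0, 1, 0), θ = π/6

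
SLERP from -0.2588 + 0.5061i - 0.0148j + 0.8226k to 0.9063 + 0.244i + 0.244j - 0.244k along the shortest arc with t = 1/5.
-0.4657 + 0.3851i - 0.0767j + 0.793k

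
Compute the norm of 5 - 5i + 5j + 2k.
√79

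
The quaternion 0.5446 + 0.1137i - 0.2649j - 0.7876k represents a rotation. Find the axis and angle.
axis = (0.1356, -0.3158, -0.9391), θ = 114°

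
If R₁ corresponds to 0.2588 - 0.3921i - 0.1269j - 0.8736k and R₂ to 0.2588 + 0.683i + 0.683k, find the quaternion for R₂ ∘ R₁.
0.9315 + 0.162i + 0.296j - 0.136k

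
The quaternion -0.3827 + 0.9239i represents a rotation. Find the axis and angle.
axis = (1, 0, 0), θ = 5π/4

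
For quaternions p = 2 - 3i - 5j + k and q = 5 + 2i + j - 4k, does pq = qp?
No: pq = 25 + 8i - 33j + 4k ≠ 25 - 30i - 13j - 10k = qp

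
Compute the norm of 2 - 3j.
√13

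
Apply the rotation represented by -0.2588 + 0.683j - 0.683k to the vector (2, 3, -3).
(-1.732, 3.707, -2.293)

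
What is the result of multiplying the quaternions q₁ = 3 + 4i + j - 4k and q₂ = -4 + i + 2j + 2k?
-10 - 3i - 10j + 29k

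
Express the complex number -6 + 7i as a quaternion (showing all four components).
-6 + 7i + 0j + 0k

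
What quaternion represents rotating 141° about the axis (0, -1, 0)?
0.3338 - 0.9426j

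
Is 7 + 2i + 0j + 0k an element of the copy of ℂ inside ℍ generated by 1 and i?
Yes. The quaternion 7 + 2i has j- and k-coefficients y = z = 0, so it lies in the complex subalgebra spanned by 1 and i.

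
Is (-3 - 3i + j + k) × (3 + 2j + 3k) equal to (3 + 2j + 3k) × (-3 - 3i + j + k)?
No: pq = -14 - 8i + 6j - 12k ≠ -14 - 10i - 12j = qp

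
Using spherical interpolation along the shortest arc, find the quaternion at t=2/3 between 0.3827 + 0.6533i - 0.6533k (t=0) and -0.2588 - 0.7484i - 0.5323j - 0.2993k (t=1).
0.3554 + 0.8408i + 0.4063j - 0.041k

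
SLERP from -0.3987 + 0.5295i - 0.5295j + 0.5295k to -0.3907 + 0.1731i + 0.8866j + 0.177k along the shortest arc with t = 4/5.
0.2458 - 0.0077i - 0.9692j - 0.0113k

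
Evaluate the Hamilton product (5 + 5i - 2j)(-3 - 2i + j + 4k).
-3 - 33i - 9j + 21k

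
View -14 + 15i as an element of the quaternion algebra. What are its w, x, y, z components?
-14 + 15i + 0j + 0k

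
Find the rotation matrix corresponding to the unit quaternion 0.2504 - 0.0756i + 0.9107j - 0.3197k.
[[-0.8632, 0.0224, 0.5044], [-0.2978, 0.7842, -0.5444], [-0.4077, -0.6202, -0.6702]]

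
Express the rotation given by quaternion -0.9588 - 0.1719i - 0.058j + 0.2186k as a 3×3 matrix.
[[0.8977, 0.4391, 0.0361], [-0.3992, 0.8453, -0.355], [-0.1864, 0.3043, 0.9342]]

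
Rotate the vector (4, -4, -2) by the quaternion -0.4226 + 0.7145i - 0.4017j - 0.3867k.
(5.542, -1.538, -1.708)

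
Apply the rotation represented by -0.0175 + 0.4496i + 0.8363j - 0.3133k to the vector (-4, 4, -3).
(6.278, 0.071, 1.26)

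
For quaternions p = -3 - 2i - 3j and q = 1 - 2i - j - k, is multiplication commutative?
No: pq = -10 + 7i - 2j - k ≠ -10 + i + 2j + 7k = qp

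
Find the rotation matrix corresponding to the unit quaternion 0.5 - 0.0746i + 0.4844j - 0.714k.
[[-0.4889, 0.6417, 0.5909], [-0.7863, -0.0307, -0.6171], [-0.3779, -0.7663, 0.5196]]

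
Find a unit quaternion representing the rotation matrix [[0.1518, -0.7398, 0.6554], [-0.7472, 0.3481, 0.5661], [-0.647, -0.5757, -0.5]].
0.5 - 0.5709i + 0.6512j - 0.0037k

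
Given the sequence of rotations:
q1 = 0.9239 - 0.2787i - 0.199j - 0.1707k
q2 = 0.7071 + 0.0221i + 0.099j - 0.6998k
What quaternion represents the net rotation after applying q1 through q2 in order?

q2 · q1 = 0.5597 - 0.3328i + 0.1496j - 0.7441k
0.5597 - 0.3328i + 0.1496j - 0.7441k


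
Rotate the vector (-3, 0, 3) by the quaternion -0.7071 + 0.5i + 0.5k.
(0, 4.243, 0)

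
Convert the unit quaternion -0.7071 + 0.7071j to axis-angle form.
axis = (0, 1, 0), θ = 3π/2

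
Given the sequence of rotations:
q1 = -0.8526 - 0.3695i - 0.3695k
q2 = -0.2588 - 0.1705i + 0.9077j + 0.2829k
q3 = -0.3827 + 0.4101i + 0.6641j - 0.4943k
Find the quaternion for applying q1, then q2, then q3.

q2 · q1 = 0.2622 - 0.0944i - 0.9414j + 0.1898k
q3 · q2 · q1 = 0.6574 - 0.1956i + 0.5032j - 0.5256k
0.6574 - 0.1956i + 0.5032j - 0.5256k


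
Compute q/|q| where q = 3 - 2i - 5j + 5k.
0.378 - 0.252i - 0.6299j + 0.6299k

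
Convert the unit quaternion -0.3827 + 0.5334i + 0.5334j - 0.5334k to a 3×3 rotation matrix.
[[-0.1381, 0.1608, -0.9773], [0.9773, -0.1381, -0.1608], [-0.1608, -0.9773, -0.1381]]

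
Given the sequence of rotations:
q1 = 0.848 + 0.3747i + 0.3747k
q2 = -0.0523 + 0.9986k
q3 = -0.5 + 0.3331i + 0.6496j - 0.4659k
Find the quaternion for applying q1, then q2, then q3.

q2 · q1 = -0.4185 - 0.0196i + 0.3742j + 0.8272k
q3 · q2 · q1 = 0.3581 + 0.5821i - 0.7254j - 0.0812k
0.3581 + 0.5821i - 0.7254j - 0.0812k


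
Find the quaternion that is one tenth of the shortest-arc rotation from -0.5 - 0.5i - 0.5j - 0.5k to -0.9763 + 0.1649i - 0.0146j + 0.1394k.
-0.6006 - 0.4527i - 0.4759j - 0.456k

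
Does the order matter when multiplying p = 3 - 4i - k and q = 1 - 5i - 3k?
Yes: pq = -20 - 19i - 7j - 10k ≠ -20 - 19i + 7j - 10k = qp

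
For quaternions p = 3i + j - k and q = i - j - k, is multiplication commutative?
No: pq = -3 - 2i + 2j - 4k ≠ -3 + 2i - 2j + 4k = qp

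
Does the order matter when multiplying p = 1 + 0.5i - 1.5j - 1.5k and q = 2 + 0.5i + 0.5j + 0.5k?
Yes: pq = 3.25 + 1.5i - 3.5j - 1.5k ≠ 3.25 + 1.5i - 1.5j - 3.5k = qp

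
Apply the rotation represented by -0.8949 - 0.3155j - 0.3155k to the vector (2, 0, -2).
(0.074, 0.731, -2.731)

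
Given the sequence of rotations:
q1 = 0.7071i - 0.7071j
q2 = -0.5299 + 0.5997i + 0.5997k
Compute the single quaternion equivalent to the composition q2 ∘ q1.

q2 · q1 = -0.424 + 0.0494i + 0.7987j - 0.424k
-0.424 + 0.0494i + 0.7987j - 0.424k


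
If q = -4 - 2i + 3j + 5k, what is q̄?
-4 + 2i - 3j - 5k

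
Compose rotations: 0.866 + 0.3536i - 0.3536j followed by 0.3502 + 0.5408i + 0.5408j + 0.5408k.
0.3033 + 0.7834i + 0.5357j + 0.0859k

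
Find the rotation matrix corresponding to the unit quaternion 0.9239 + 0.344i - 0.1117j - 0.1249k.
[[0.9438, 0.1539, -0.2923], [-0.3076, 0.7321, -0.6077], [0.1205, 0.6635, 0.7384]]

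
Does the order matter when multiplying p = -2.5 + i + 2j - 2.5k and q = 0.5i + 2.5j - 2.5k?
Yes: pq = -11.75 - 5j + 7.75k ≠ -11.75 - 2.5i - 7.5j + 4.75k = qp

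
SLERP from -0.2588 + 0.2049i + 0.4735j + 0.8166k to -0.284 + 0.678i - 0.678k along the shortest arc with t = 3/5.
0.0729 - 0.3805i + 0.2366j + 0.891k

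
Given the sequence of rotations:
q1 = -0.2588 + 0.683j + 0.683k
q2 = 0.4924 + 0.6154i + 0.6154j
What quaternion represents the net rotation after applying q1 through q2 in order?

q2 · q1 = -0.5478 + 0.2611i - 0.2433j + 0.7566k
-0.5478 + 0.2611i - 0.2433j + 0.7566k


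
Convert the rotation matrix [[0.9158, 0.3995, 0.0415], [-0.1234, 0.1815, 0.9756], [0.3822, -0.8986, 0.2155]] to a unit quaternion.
0.7604 - 0.6162i - 0.112j - 0.1719k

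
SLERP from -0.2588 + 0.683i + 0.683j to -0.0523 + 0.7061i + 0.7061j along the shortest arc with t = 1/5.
-0.2181 + 0.6901i + 0.6901j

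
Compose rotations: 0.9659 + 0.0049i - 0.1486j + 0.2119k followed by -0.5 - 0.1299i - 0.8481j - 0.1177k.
-0.5834 - 0.3251i - 0.7179j - 0.1962k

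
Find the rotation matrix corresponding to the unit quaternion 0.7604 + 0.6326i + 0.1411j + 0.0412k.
[[0.9568, 0.1159, 0.2667], [0.2412, 0.1962, -0.9504], [-0.1625, 0.9737, 0.1598]]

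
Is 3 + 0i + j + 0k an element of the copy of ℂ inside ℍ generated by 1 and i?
No. The quaternion 3 + j has j-coefficient y = 1 and k-coefficient z = 0, not both zero, so it does not lie in the complex subalgebra spanned by 1 and i.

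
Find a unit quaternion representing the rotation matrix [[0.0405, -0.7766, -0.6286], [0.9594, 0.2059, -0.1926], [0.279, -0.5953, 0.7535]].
0.7071 - 0.1424i - 0.3209j + 0.6138k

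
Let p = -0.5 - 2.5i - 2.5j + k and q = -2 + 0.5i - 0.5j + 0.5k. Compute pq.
0.5 + 4i + 7j + 0.25k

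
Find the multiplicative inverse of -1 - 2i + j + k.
-0.1429 + 0.2857i - 0.1429j - 0.1429k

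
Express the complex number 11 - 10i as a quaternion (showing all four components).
11 - 10i + 0j + 0k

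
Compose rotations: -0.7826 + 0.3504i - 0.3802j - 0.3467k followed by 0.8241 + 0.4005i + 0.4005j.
-0.633 - 0.1635i - 0.4879j - 0.5783k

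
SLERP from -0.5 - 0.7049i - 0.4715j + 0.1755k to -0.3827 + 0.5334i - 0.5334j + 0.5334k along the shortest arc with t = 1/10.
-0.5381 - 0.6059i - 0.532j + 0.2457k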